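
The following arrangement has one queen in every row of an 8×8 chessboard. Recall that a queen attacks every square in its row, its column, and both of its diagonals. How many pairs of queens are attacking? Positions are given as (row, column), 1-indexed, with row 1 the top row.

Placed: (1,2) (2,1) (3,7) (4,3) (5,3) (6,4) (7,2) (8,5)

6

Same column: (1,2)–(7,2) (column 2); (4,3)–(5,3) (column 3).
Same diagonal: (1,2)–(2,1) (|1−2| = |2−1| = 1); (2,1)–(4,3) (|2−4| = |1−3| = 2); (3,7)–(6,4) (|3−6| = |7−4| = 3); (5,3)–(6,4) (|5−6| = |3−4| = 1).
Total attacking pairs: 6.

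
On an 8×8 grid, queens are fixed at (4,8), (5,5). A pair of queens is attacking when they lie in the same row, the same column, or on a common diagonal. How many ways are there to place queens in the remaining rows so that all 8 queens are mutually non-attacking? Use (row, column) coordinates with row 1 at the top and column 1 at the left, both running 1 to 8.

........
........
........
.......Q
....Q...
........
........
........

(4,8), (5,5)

Branch on row 1: col 2 → 0; col 3 → 1; col 4 → 1; col 6 → 2; col 7 → 0.
Sum: 0 + 1 + 1 + 2 + 0 = 4.

4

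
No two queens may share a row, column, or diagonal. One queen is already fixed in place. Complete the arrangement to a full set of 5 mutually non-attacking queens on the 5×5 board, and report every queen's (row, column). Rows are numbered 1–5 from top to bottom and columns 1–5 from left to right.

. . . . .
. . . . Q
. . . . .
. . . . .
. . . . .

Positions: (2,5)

(1,2) (2,5) (3,3) (4,1) (5,4)

Row 1: attacked by (2,5)→{4,5}. Safe: 1, 2, 3. Place at column 2.
Row 3: attacked by (1,2)→{2,4}; (2,5)→{4,5}. Safe: 1, 3. Place at column 3.
Row 4: attacked by (1,2)→{2,5}; (2,5)→{3,5}; (3,3)→{2,3,4}. Safe: 1. Place at column 1.
Row 5: attacked by (1,2)→{2}; (2,5)→{2,5}; (3,3)→{1,3,5}; (4,1)→{1,2}. Safe: 4. Place at column 4.
Columns [2, 5, 3, 1, 4], r−c [-1, -3, 0, 3, 1], r+c [3, 7, 6, 5, 9] are all distinct, so no two queens attack.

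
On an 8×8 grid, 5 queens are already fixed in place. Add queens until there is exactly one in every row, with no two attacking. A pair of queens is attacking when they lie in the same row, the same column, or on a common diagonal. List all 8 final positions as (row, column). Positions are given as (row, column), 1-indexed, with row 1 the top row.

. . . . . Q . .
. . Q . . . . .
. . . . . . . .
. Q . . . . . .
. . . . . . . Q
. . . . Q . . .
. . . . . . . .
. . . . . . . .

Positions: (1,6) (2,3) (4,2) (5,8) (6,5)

Row 3: attacked by (1,6)→{4,6,8}; (2,3)→{2,3,4}; (4,2)→{1,2,3}; (5,8)→{6,8}; (6,5)→{2,5,8}. Safe: 7. Place at column 7.
Row 7: attacked by (1,6)→{6}; (2,3)→{3,8}; (3,7)→{3,7}; (4,2)→{2,5}; (5,8)→{6,8}; (6,5)→{4,5,6}. Safe: 1. Place at column 1.
Row 8: attacked by (1,6)→{6}; (2,3)→{3}; (3,7)→{2,7}; (4,2)→{2,6}; (5,8)→{5,8}; (6,5)→{3,5,7}; (7,1)→{1,2}. Safe: 4. Place at column 4.
Columns [6, 3, 7, 2, 8, 5, 1, 4], r−c [-5, -1, -4, 2, -3, 1, 6, 4], r+c [7, 5, 10, 6, 13, 11, 8, 12] are all distinct, so no two queens attack.

(1,6) (2,3) (3,7) (4,2) (5,8) (6,5) (7,1) (8,4)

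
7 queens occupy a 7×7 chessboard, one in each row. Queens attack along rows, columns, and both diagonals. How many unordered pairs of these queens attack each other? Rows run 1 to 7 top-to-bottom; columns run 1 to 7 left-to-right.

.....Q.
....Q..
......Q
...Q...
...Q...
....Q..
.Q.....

5

Same column: (2,5)–(6,5) (column 5); (4,4)–(5,4) (column 4).
Same diagonal: (1,6)–(2,5) (|1−2| = |6−5| = 1); (5,4)–(6,5) (|5−6| = |4−5| = 1); (5,4)–(7,2) (|5−7| = |4−2| = 2).
Total attacking pairs: 5.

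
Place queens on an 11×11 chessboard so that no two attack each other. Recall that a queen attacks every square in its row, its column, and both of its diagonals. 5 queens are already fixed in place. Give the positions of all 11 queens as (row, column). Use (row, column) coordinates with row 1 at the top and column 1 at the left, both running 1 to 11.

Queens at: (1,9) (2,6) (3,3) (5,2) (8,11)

Row 4: attacked by (1,9)→{6,9}; (2,6)→{4,6,8}; (3,3)→{2,3,4}; (5,2)→{1,2,3}; (8,11)→{7,11}. Safe: 5, 10. Place at column 10.
Row 6: attacked by (1,9)→{4,9}; (2,6)→{2,6,10}; (3,3)→{3,6}; (4,10)→{8,10}; (5,2)→{1,2,3}; (8,11)→{9,11}. Safe: 5, 7. Place at column 7.
Row 7: attacked by (1,9)→{3,9}; (2,6)→{1,6,11}; (3,3)→{3,7}; (4,10)→{7,10}; (5,2)→{2,4}; (6,7)→{6,7,8}; (8,11)→{10,11}. Safe: 5. Place at column 5.
Row 9: attacked by (1,9)→{1,9}; (2,6)→{6}; (3,3)→{3,9}; (4,10)→{5,10}; (5,2)→{2,6}; (6,7)→{4,7,10}; (7,5)→{3,5,7}; (8,11)→{10,11}. Safe: 8. Place at column 8.
Row 10: attacked by (1,9)→{9}; (2,6)→{6}; (3,3)→{3,10}; (4,10)→{4,10}; (5,2)→{2,7}; (6,7)→{3,7,11}; (7,5)→{2,5,8}; (8,11)→{9,11}; (9,8)→{7,8,9}. Safe: 1. Place at column 1.
Row 11: attacked by (1,9)→{9}; (2,6)→{6}; (3,3)→{3,11}; (4,10)→{3,10}; (5,2)→{2,8}; (6,7)→{2,7}; (7,5)→{1,5,9}; (8,11)→{8,11}; (9,8)→{6,8,10}; (10,1)→{1,2}. Safe: 4. Place at column 4.
Columns [9, 6, 3, 10, 2, 7, 5, 11, 8, 1, 4], r−c [-8, -4, 0, -6, 3, -1, 2, -3, 1, 9, 7], r+c [10, 8, 6, 14, 7, 13, 12, 19, 17, 11, 15] are all distinct, so no two queens attack.

(1,9) (2,6) (3,3) (4,10) (5,2) (6,7) (7,5) (8,11) (9,8) (10,1) (11,4)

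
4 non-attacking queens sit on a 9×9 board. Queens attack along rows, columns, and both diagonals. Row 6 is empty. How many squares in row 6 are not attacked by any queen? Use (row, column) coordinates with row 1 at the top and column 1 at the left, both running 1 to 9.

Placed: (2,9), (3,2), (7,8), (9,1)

2

(2,9) attacks row 6 at column 9 and diagonals 5.
(3,2) attacks row 6 at column 2 and diagonals 5.
(7,8) attacks row 6 at column 8 and diagonals 7, 9.
(9,1) attacks row 6 at column 1 and diagonals 4.
Attacked columns: {1, 2, 4, 5, 7, 8, 9}. Safe: {3, 6}.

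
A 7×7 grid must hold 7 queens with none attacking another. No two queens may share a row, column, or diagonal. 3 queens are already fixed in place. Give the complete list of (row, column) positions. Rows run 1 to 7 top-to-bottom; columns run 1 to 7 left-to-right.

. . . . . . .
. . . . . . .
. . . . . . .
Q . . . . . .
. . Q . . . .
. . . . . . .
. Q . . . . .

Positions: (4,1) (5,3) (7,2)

(1,6) (2,4) (3,7) (4,1) (5,3) (6,5) (7,2)

Row 1: attacked by (4,1)→{1,4}; (5,3)→{3,7}; (7,2)→{2}. Safe: 5, 6. Place at column 6.
Row 2: attacked by (1,6)→{5,6,7}; (4,1)→{1,3}; (5,3)→{3,6}; (7,2)→{2,7}. Safe: 4. Place at column 4.
Row 3: attacked by (1,6)→{4,6}; (2,4)→{3,4,5}; (4,1)→{1,2}; (5,3)→{1,3,5}; (7,2)→{2,6}. Safe: 7. Place at column 7.
Row 6: attacked by (1,6)→{1,6}; (2,4)→{4}; (3,7)→{4,7}; (4,1)→{1,3}; (5,3)→{2,3,4}; (7,2)→{1,2,3}. Safe: 5. Place at column 5.
Columns [6, 4, 7, 1, 3, 5, 2], r−c [-5, -2, -4, 3, 2, 1, 5], r+c [7, 6, 10, 5, 8, 11, 9] are all distinct, so no two queens attack.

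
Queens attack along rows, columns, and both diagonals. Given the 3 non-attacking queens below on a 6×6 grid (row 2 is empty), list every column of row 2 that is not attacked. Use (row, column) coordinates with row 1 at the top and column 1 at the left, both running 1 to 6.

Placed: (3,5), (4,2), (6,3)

columns 1

(3,5) attacks row 2 at column 5 and diagonals 4, 6.
(4,2) attacks row 2 at column 2 and diagonals 4.
(6,3) attacks row 2 at column 3.
Attacked columns: {2, 3, 4, 5, 6}. Safe: {1}.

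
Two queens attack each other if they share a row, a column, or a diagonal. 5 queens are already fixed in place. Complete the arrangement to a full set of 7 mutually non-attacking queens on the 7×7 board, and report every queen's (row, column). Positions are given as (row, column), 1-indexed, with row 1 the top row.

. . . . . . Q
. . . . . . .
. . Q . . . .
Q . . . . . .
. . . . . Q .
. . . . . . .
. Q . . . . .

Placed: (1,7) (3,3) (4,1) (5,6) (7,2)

(1,7) (2,5) (3,3) (4,1) (5,6) (6,4) (7,2)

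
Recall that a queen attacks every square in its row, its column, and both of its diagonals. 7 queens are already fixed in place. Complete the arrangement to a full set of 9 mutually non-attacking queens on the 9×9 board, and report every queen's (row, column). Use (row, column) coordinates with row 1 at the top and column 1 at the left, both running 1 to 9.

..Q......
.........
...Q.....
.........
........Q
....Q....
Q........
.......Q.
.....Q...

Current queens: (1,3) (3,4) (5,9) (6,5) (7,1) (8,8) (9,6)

Row 2: attacked by (1,3)→{2,3,4}; (3,4)→{3,4,5}; (5,9)→{6,9}; (6,5)→{1,5,9}; (7,1)→{1,6}; (8,8)→{2,8}; (9,6)→{6}. Safe: 7. Place at column 7.
Row 4: attacked by (1,3)→{3,6}; (2,7)→{5,7,9}; (3,4)→{3,4,5}; (5,9)→{8,9}; (6,5)→{3,5,7}; (7,1)→{1,4}; (8,8)→{4,8}; (9,6)→{1,6}. Safe: 2. Place at column 2.
Columns [3, 7, 4, 2, 9, 5, 1, 8, 6], r−c [-2, -5, -1, 2, -4, 1, 6, 0, 3], r+c [4, 9, 7, 6, 14, 11, 8, 16, 15] are all distinct, so no two queens attack.

(1,3) (2,7) (3,4) (4,2) (5,9) (6,5) (7,1) (8,8) (9,6)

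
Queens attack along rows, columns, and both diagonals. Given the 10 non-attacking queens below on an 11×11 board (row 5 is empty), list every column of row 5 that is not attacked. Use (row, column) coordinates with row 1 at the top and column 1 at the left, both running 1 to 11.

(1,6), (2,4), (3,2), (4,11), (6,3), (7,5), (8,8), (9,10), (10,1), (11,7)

(1,6) attacks row 5 at column 6 and diagonals 2, 10.
(2,4) attacks row 5 at column 4 and diagonals 1, 7.
(3,2) attacks row 5 at column 2 and diagonals 4.
(4,11) attacks row 5 at column 11 and diagonals 10.
(6,3) attacks row 5 at column 3 and diagonals 2, 4.
(7,5) attacks row 5 at column 5 and diagonals 3, 7.
(8,8) attacks row 5 at column 8 and diagonals 5, 11.
(9,10) attacks row 5 at column 10 and diagonals 6.
(10,1) attacks row 5 at column 1 and diagonals 6.
(11,7) attacks row 5 at column 7 and diagonals 1.
Attacked columns: {1, 2, 3, 4, 5, 6, 7, 8, 10, 11}. Safe: {9}.

columns 9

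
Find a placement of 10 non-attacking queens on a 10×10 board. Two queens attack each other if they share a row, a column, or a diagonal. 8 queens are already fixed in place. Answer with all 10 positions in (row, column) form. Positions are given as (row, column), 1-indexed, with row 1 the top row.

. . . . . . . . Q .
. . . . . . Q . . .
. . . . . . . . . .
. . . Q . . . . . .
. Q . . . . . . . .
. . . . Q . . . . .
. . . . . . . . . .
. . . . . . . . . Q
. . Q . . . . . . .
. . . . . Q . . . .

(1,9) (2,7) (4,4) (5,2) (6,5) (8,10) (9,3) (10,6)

(1,9) (2,7) (3,1) (4,4) (5,2) (6,5) (7,8) (8,10) (9,3) (10,6)

Row 3: attacked by (1,9)→{7,9}; (2,7)→{6,7,8}; (4,4)→{3,4,5}; (5,2)→{2,4}; (6,5)→{2,5,8}; (8,10)→{5,10}; (9,3)→{3,9}; (10,6)→{6}. Safe: 1. Place at column 1.
Row 7: attacked by (1,9)→{3,9}; (2,7)→{2,7}; (3,1)→{1,5}; (4,4)→{1,4,7}; (5,2)→{2,4}; (6,5)→{4,5,6}; (8,10)→{9,10}; (9,3)→{1,3,5}; (10,6)→{3,6,9}. Safe: 8. Place at column 8.
Columns [9, 7, 1, 4, 2, 5, 8, 10, 3, 6], r−c [-8, -5, 2, 0, 3, 1, -1, -2, 6, 4], r+c [10, 9, 4, 8, 7, 11, 15, 18, 12, 16] are all distinct, so no two queens attack.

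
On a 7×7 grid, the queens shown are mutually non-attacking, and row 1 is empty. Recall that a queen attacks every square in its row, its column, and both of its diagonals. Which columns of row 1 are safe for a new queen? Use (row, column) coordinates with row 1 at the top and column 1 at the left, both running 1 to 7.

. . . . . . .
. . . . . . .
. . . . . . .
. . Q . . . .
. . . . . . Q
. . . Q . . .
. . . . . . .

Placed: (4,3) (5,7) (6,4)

(4,3) attacks row 1 at column 3 and diagonals 6.
(5,7) attacks row 1 at column 7 and diagonals 3.
(6,4) attacks row 1 at column 4.
Attacked columns: {3, 4, 6, 7}. Safe: {1, 2, 5}.

columns 1, 2, 5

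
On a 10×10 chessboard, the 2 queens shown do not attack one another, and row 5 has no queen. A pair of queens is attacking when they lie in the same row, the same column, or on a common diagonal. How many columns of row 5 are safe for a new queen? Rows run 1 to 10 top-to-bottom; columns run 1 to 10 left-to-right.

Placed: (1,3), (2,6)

6

(1,3) attacks row 5 at column 3 and diagonals 7.
(2,6) attacks row 5 at column 6 and diagonals 3, 9.
Attacked columns: {3, 6, 7, 9}. Safe: {1, 2, 4, 5, 8, 10}.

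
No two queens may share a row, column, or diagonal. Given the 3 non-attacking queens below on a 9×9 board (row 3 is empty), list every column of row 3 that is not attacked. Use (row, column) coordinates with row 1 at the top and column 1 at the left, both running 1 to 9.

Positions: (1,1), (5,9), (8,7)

(1,1) attacks row 3 at column 1 and diagonals 3.
(5,9) attacks row 3 at column 9 and diagonals 7.
(8,7) attacks row 3 at column 7 and diagonals 2.
Attacked columns: {1, 2, 3, 7, 9}. Safe: {4, 5, 6, 8}.

columns 4, 5, 6, 8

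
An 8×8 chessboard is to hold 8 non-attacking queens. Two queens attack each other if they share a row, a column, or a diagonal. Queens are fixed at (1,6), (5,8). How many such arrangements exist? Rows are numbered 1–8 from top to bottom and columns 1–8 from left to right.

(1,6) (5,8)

Branch on row 2: col 1 → 1; col 2 → 0; col 3 → 1; col 4 → 2.
Sum: 1 + 0 + 1 + 2 = 4.

4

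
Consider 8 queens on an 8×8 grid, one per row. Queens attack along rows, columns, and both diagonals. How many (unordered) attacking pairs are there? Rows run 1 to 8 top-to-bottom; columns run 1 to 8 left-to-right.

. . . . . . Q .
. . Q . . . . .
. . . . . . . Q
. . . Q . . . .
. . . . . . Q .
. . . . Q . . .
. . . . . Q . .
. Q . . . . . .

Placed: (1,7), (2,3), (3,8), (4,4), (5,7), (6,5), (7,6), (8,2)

4

Same column: (1,7)–(5,7) (column 7).
Same diagonal: (1,7)–(4,4) (|1−4| = |7−4| = 3); (3,8)–(6,5) (|3−6| = |8−5| = 3); (6,5)–(7,6) (|6−7| = |5−6| = 1).
Total attacking pairs: 4.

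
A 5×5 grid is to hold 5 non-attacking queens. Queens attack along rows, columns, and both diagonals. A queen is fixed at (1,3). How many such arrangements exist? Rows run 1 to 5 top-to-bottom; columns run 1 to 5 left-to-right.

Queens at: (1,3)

2

Branch on row 2: col 1 → 1; col 5 → 1.
Sum: 1 + 1 = 2.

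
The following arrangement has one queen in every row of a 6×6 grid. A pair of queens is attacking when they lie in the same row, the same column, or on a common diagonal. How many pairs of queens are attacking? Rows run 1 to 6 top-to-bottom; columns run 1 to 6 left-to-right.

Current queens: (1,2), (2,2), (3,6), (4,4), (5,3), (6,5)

Same column: (1,2)–(2,2) (column 2).
Same diagonal: (2,2)–(4,4) (|2−4| = |2−4| = 2); (4,4)–(5,3) (|4−5| = |4−3| = 1).
Total attacking pairs: 3.

3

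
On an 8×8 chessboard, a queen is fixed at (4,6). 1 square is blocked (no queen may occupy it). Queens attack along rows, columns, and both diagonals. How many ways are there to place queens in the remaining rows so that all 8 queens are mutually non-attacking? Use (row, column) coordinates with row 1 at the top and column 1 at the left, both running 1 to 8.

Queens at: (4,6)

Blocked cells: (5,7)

12

Branch on row 1: col 1 → 2; col 2 → 1; col 4 → 1; col 5 → 6; col 7 → 1; col 8 → 1.
Sum: 2 + 1 + 1 + 6 + 1 + 1 = 12.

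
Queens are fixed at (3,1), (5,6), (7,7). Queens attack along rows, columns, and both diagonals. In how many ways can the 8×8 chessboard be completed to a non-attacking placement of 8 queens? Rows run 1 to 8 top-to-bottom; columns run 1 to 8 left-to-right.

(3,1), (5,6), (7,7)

Branch on row 1: col 4 → 1; col 5 → 0; col 8 → 1.
Sum: 1 + 0 + 1 = 2.

2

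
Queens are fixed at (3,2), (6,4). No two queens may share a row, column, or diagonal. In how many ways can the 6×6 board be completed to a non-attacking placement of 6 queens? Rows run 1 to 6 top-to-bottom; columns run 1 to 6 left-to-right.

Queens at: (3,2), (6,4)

1

Branch on row 1: col 1 → 0; col 3 → 1; col 5 → 0; col 6 → 0.
Sum: 0 + 1 + 0 + 0 = 1.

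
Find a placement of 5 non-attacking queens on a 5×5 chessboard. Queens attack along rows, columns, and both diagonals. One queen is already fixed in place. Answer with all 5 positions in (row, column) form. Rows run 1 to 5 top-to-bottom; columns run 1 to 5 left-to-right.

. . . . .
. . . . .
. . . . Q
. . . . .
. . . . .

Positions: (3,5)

(1,4) (2,2) (3,5) (4,3) (5,1)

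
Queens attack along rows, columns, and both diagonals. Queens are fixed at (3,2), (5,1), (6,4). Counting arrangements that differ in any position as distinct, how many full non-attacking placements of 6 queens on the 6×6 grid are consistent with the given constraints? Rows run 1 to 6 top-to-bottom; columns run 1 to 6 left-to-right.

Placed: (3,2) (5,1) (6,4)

1

Branch on row 1: col 3 → 1; col 6 → 0.
Sum: 1 + 0 = 1.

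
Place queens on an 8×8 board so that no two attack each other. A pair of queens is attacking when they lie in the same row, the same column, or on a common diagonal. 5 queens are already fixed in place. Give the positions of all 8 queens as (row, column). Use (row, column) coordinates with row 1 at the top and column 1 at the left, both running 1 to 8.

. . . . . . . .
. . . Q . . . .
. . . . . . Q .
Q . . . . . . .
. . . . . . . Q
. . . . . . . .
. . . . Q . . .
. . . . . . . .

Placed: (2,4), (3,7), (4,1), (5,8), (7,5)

Row 1: attacked by (2,4)→{3,4,5}; (3,7)→{5,7}; (4,1)→{1,4}; (5,8)→{4,8}; (7,5)→{5}. Safe: 2, 6. Place at column 6.
Row 6: attacked by (1,6)→{1,6}; (2,4)→{4,8}; (3,7)→{4,7}; (4,1)→{1,3}; (5,8)→{7,8}; (7,5)→{4,5,6}. Safe: 2. Place at column 2.
Row 8: attacked by (1,6)→{6}; (2,4)→{4}; (3,7)→{2,7}; (4,1)→{1,5}; (5,8)→{5,8}; (6,2)→{2,4}; (7,5)→{4,5,6}. Safe: 3. Place at column 3.
Columns [6, 4, 7, 1, 8, 2, 5, 3], r−c [-5, -2, -4, 3, -3, 4, 2, 5], r+c [7, 6, 10, 5, 13, 8, 12, 11] are all distinct, so no two queens attack.

(1,6) (2,4) (3,7) (4,1) (5,8) (6,2) (7,5) (8,3)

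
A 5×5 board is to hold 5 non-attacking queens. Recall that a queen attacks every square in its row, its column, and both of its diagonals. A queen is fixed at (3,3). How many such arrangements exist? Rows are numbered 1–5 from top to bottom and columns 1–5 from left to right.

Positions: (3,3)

Branch on row 1: col 2 → 1; col 4 → 1.
Sum: 1 + 1 = 2.

2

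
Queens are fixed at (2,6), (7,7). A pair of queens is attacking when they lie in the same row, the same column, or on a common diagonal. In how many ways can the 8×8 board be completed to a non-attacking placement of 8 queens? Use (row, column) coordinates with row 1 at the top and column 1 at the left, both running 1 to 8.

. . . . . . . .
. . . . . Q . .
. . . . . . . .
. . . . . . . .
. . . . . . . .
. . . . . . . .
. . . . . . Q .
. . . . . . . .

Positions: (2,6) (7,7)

5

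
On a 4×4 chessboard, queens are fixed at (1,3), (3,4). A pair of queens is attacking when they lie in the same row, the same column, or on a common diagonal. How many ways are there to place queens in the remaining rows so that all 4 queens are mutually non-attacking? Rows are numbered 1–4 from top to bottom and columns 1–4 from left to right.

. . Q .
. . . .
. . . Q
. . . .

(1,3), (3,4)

Branch on row 2: col 1 → 1.
Sum: 1 = 1.

1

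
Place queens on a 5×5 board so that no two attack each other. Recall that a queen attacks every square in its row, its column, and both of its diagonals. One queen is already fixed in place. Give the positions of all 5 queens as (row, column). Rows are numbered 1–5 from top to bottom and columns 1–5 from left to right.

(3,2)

(1,1) (2,4) (3,2) (4,5) (5,3)

Row 1: attacked by (3,2)→{2,4}. Safe: 1, 3, 5. Place at column 1.
Row 2: attacked by (1,1)→{1,2}; (3,2)→{1,2,3}. Safe: 4, 5. Place at column 4.
Row 4: attacked by (1,1)→{1,4}; (2,4)→{2,4}; (3,2)→{1,2,3}. Safe: 5. Place at column 5.
Row 5: attacked by (1,1)→{1,5}; (2,4)→{1,4}; (3,2)→{2,4}; (4,5)→{4,5}. Safe: 3. Place at column 3.
Columns [1, 4, 2, 5, 3], r−c [0, -2, 1, -1, 2], r+c [2, 6, 5, 9, 8] are all distinct, so no two queens attack.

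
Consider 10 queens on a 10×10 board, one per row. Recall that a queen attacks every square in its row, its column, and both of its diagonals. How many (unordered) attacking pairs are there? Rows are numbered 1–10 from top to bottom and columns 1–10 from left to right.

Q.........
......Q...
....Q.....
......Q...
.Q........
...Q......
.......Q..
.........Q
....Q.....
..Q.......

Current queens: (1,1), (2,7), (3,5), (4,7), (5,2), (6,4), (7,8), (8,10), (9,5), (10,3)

3

Same column: (2,7)–(4,7) (column 7); (3,5)–(9,5) (column 5).
Same diagonal: (3,5)–(8,10) (|3−8| = |5−10| = 5).
Total attacking pairs: 3.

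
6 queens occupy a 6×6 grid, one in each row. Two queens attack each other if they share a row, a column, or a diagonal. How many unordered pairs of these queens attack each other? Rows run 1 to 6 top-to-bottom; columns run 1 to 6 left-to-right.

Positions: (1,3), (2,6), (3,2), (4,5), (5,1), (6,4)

All columns are distinct and no two queens satisfy |Δrow| = |Δcol|, so no pair attacks.

0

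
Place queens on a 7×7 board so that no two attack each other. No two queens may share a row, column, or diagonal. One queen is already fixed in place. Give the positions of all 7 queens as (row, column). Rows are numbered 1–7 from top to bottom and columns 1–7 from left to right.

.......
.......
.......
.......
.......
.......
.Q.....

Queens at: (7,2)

(1,4) (2,6) (3,1) (4,3) (5,5) (6,7) (7,2)

Row 1: attacked by (7,2)→{2}. Safe: 1, 3, 4, 5, 6, 7. Place at column 4.
Row 2: attacked by (1,4)→{3,4,5}; (7,2)→{2,7}. Safe: 1, 6. Place at column 6.
Row 3: attacked by (1,4)→{2,4,6}; (2,6)→{5,6,7}; (7,2)→{2,6}. Safe: 1, 3. Place at column 1.
Row 4: attacked by (1,4)→{1,4,7}; (2,6)→{4,6}; (3,1)→{1,2}; (7,2)→{2,5}. Safe: 3. Place at column 3.
Row 5: attacked by (1,4)→{4}; (2,6)→{3,6}; (3,1)→{1,3}; (4,3)→{2,3,4}; (7,2)→{2,4}. Safe: 5, 7. Place at column 5.
Row 6: attacked by (1,4)→{4}; (2,6)→{2,6}; (3,1)→{1,4}; (4,3)→{1,3,5}; (5,5)→{4,5,6}; (7,2)→{1,2,3}. Safe: 7. Place at column 7.
Columns [4, 6, 1, 3, 5, 7, 2], r−c [-3, -4, 2, 1, 0, -1, 5], r+c [5, 8, 4, 7, 10, 13, 9] are all distinct, so no two queens attack.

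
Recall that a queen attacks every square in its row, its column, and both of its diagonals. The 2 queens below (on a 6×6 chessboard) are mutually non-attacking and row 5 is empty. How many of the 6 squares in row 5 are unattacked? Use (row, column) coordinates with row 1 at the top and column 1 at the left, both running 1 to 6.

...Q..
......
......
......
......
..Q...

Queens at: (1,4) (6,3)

3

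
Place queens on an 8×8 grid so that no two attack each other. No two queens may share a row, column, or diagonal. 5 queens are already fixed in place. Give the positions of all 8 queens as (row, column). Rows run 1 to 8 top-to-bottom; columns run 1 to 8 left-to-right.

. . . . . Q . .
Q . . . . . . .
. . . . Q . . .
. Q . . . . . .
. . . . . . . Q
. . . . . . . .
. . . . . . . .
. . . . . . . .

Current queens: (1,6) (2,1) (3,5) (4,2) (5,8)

Row 6: attacked by (1,6)→{1,6}; (2,1)→{1,5}; (3,5)→{2,5,8}; (4,2)→{2,4}; (5,8)→{7,8}. Safe: 3. Place at column 3.
Row 7: attacked by (1,6)→{6}; (2,1)→{1,6}; (3,5)→{1,5}; (4,2)→{2,5}; (5,8)→{6,8}; (6,3)→{2,3,4}. Safe: 7. Place at column 7.
Row 8: attacked by (1,6)→{6}; (2,1)→{1,7}; (3,5)→{5}; (4,2)→{2,6}; (5,8)→{5,8}; (6,3)→{1,3,5}; (7,7)→{6,7,8}. Safe: 4. Place at column 4.
Columns [6, 1, 5, 2, 8, 3, 7, 4], r−c [-5, 1, -2, 2, -3, 3, 0, 4], r+c [7, 3, 8, 6, 13, 9, 14, 12] are all distinct, so no two queens attack.

(1,6) (2,1) (3,5) (4,2) (5,8) (6,3) (7,7) (8,4)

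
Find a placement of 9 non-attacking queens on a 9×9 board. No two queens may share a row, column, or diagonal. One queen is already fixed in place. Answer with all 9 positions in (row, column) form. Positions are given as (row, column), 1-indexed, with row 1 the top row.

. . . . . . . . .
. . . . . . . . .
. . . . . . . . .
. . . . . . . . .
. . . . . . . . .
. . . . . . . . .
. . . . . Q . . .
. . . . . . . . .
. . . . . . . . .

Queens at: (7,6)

(1,8) (2,3) (3,1) (4,4) (5,7) (6,9) (7,6) (8,2) (9,5)

Row 1: attacked by (7,6)→{6}. Safe: 1, 2, 3, 4, 5, 7, 8, 9. Place at column 8.
Row 2: attacked by (1,8)→{7,8,9}; (7,6)→{1,6}. Safe: 2, 3, 4, 5. Place at column 3.
Row 3: attacked by (1,8)→{6,8}; (2,3)→{2,3,4}; (7,6)→{2,6}. Safe: 1, 5, 7, 9. Place at column 1.
Row 4: attacked by (1,8)→{5,8}; (2,3)→{1,3,5}; (3,1)→{1,2}; (7,6)→{3,6,9}. Safe: 4, 7. Place at column 4.
Row 5: attacked by (1,8)→{4,8}; (2,3)→{3,6}; (3,1)→{1,3}; (4,4)→{3,4,5}; (7,6)→{4,6,8}. Safe: 2, 7, 9. Place at column 7.
Row 6: attacked by (1,8)→{3,8}; (2,3)→{3,7}; (3,1)→{1,4}; (4,4)→{2,4,6}; (5,7)→{6,7,8}; (7,6)→{5,6,7}. Safe: 9. Place at column 9.
Row 8: attacked by (1,8)→{1,8}; (2,3)→{3,9}; (3,1)→{1,6}; (4,4)→{4,8}; (5,7)→{4,7}; (6,9)→{7,9}; (7,6)→{5,6,7}. Safe: 2. Place at column 2.
Row 9: attacked by (1,8)→{8}; (2,3)→{3}; (3,1)→{1,7}; (4,4)→{4,9}; (5,7)→{3,7}; (6,9)→{6,9}; (7,6)→{4,6,8}; (8,2)→{1,2,3}. Safe: 5. Place at column 5.
Columns [8, 3, 1, 4, 7, 9, 6, 2, 5], r−c [-7, -1, 2, 0, -2, -3, 1, 6, 4], r+c [9, 5, 4, 8, 12, 15, 13, 10, 14] are all distinct, so no two queens attack.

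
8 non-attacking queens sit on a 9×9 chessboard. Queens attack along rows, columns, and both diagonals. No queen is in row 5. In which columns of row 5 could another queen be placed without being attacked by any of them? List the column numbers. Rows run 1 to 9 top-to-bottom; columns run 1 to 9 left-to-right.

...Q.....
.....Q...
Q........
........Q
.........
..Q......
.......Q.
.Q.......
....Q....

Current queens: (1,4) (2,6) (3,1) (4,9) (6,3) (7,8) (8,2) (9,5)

(1,4) attacks row 5 at column 4 and diagonals 8.
(2,6) attacks row 5 at column 6 and diagonals 3, 9.
(3,1) attacks row 5 at column 1 and diagonals 3.
(4,9) attacks row 5 at column 9 and diagonals 8.
(6,3) attacks row 5 at column 3 and diagonals 2, 4.
(7,8) attacks row 5 at column 8 and diagonals 6.
(8,2) attacks row 5 at column 2 and diagonals 5.
(9,5) attacks row 5 at column 5 and diagonals 1, 9.
Attacked columns: {1, 2, 3, 4, 5, 6, 8, 9}. Safe: {7}.

columns 7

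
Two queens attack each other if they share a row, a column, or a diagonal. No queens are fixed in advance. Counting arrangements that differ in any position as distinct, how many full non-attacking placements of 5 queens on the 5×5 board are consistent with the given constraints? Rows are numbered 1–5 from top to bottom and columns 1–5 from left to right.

10

Branch on row 1: col 1 → 2; col 2 → 2; col 3 → 2; col 4 → 2; col 5 → 2.
Sum: 2 + 2 + 2 + 2 + 2 = 10.
(This is the classic 5-queens count.)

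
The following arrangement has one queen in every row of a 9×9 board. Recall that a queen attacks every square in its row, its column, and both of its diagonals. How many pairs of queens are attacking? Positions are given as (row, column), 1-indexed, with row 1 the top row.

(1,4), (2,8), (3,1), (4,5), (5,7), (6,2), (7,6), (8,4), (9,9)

Same column: (1,4)–(8,4) (column 4).
Same diagonal: (5,7)–(8,4) (|5−8| = |7−4| = 3); (6,2)–(8,4) (|6−8| = |2−4| = 2).
Total attacking pairs: 3.

3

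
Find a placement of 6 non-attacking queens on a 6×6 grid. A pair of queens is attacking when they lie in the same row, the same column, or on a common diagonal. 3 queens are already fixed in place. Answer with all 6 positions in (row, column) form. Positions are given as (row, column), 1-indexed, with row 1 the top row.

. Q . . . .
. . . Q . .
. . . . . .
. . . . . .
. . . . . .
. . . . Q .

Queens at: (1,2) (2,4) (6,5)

(1,2) (2,4) (3,6) (4,1) (5,3) (6,5)

Row 3: attacked by (1,2)→{2,4}; (2,4)→{3,4,5}; (6,5)→{2,5}. Safe: 1, 6. Place at column 6.
Row 4: attacked by (1,2)→{2,5}; (2,4)→{2,4,6}; (3,6)→{5,6}; (6,5)→{3,5}. Safe: 1. Place at column 1.
Row 5: attacked by (1,2)→{2,6}; (2,4)→{1,4}; (3,6)→{4,6}; (4,1)→{1,2}; (6,5)→{4,5,6}. Safe: 3. Place at column 3.
Columns [2, 4, 6, 1, 3, 5], r−c [-1, -2, -3, 3, 2, 1], r+c [3, 6, 9, 5, 8, 11] are all distinct, so no two queens attack.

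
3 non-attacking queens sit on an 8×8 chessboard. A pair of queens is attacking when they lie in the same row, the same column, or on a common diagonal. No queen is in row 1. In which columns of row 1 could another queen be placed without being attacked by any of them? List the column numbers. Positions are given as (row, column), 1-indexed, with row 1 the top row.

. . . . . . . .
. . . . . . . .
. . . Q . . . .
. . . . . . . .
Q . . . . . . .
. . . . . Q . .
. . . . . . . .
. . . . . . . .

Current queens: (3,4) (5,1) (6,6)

columns 3, 7, 8

(3,4) attacks row 1 at column 4 and diagonals 2, 6.
(5,1) attacks row 1 at column 1 and diagonals 5.
(6,6) attacks row 1 at column 6 and diagonals 1.
Attacked columns: {1, 2, 4, 5, 6}. Safe: {3, 7, 8}.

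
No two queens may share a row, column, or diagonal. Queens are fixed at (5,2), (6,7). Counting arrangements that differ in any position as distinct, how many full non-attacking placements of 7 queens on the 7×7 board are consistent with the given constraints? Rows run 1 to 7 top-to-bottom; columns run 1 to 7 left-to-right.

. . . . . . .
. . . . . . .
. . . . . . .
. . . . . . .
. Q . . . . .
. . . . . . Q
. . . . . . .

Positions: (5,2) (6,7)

Branch on row 1: col 1 → 0; col 3 → 1; col 4 → 1; col 5 → 1.
Sum: 0 + 1 + 1 + 1 = 3.

3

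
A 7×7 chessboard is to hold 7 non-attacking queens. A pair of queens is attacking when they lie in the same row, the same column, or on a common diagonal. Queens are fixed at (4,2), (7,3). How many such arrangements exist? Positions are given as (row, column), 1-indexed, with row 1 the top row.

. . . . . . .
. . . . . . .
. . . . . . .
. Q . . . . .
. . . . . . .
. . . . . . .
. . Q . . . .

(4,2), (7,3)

Branch on row 1: col 1 → 1; col 4 → 1; col 6 → 0; col 7 → 0.
Sum: 1 + 1 + 0 + 0 = 2.

2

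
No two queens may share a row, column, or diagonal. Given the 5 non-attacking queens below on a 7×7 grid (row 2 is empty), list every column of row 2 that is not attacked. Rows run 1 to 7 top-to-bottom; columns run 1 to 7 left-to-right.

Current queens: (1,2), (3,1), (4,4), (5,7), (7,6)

columns 5

(1,2) attacks row 2 at column 2 and diagonals 1, 3.
(3,1) attacks row 2 at column 1 and diagonals 2.
(4,4) attacks row 2 at column 4 and diagonals 2, 6.
(5,7) attacks row 2 at column 7 and diagonals 4.
(7,6) attacks row 2 at column 6 and diagonals 1.
Attacked columns: {1, 2, 3, 4, 6, 7}. Safe: {5}.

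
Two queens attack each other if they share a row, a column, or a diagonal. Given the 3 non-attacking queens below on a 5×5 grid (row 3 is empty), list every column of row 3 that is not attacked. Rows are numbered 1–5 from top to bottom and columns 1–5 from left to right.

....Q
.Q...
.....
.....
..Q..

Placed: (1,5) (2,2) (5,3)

columns 4

(1,5) attacks row 3 at column 5 and diagonals 3.
(2,2) attacks row 3 at column 2 and diagonals 1, 3.
(5,3) attacks row 3 at column 3 and diagonals 1, 5.
Attacked columns: {1, 2, 3, 5}. Safe: {4}.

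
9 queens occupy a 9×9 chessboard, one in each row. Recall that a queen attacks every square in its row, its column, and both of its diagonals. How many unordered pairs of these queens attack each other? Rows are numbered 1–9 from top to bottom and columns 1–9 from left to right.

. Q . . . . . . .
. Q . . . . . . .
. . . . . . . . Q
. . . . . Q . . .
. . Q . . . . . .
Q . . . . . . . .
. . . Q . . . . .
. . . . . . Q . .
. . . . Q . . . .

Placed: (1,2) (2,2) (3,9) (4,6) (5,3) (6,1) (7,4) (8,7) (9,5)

1

Same column: (1,2)–(2,2) (column 2).
Total attacking pairs: 1.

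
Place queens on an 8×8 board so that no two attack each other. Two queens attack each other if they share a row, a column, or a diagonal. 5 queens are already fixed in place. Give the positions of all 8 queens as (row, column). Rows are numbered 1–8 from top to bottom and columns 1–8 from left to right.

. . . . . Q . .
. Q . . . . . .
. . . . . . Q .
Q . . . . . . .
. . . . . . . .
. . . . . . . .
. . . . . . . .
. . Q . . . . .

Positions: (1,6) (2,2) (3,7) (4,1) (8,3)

Row 5: attacked by (1,6)→{2,6}; (2,2)→{2,5}; (3,7)→{5,7}; (4,1)→{1,2}; (8,3)→{3,6}. Safe: 4, 8. Place at column 4.
Row 6: attacked by (1,6)→{1,6}; (2,2)→{2,6}; (3,7)→{4,7}; (4,1)→{1,3}; (5,4)→{3,4,5}; (8,3)→{1,3,5}. Safe: 8. Place at column 8.
Row 7: attacked by (1,6)→{6}; (2,2)→{2,7}; (3,7)→{3,7}; (4,1)→{1,4}; (5,4)→{2,4,6}; (6,8)→{7,8}; (8,3)→{2,3,4}. Safe: 5. Place at column 5.
Columns [6, 2, 7, 1, 4, 8, 5, 3], r−c [-5, 0, -4, 3, 1, -2, 2, 5], r+c [7, 4, 10, 5, 9, 14, 12, 11] are all distinct, so no two queens attack.

(1,6) (2,2) (3,7) (4,1) (5,4) (6,8) (7,5) (8,3)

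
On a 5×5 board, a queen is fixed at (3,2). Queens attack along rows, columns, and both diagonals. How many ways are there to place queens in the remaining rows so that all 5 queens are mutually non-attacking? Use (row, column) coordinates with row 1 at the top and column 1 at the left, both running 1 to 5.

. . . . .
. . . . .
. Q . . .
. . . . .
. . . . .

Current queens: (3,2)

Branch on row 1: col 1 → 1; col 3 → 1; col 5 → 0.
Sum: 1 + 1 + 0 = 2.

2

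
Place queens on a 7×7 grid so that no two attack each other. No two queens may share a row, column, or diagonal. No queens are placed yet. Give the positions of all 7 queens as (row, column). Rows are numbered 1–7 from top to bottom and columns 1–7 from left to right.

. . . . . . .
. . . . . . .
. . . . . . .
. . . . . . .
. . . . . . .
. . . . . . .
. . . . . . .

(1,7) (2,4) (3,1) (4,5) (5,2) (6,6) (7,3)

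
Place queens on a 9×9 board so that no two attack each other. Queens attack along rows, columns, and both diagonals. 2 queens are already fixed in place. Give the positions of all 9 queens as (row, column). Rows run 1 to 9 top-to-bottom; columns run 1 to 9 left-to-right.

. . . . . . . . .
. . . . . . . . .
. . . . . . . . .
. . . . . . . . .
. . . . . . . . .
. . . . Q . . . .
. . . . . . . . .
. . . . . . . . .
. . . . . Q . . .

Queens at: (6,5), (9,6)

Row 1: attacked by (6,5)→{5}; (9,6)→{6}. Safe: 1, 2, 3, 4, 7, 8, 9. Place at column 1.
Row 2: attacked by (1,1)→{1,2}; (6,5)→{1,5,9}; (9,6)→{6}. Safe: 3, 4, 7, 8. Place at column 3.
Row 3: attacked by (1,1)→{1,3}; (2,3)→{2,3,4}; (6,5)→{2,5,8}; (9,6)→{6}. Safe: 7, 9. Place at column 7.
Row 4: attacked by (1,1)→{1,4}; (2,3)→{1,3,5}; (3,7)→{6,7,8}; (6,5)→{3,5,7}; (9,6)→{1,6}. Safe: 2, 9. Place at column 2.
Row 5: attacked by (1,1)→{1,5}; (2,3)→{3,6}; (3,7)→{5,7,9}; (4,2)→{1,2,3}; (6,5)→{4,5,6}; (9,6)→{2,6}. Safe: 8. Place at column 8.
Row 7: attacked by (1,1)→{1,7}; (2,3)→{3,8}; (3,7)→{3,7}; (4,2)→{2,5}; (5,8)→{6,8}; (6,5)→{4,5,6}; (9,6)→{4,6,8}. Safe: 9. Place at column 9.
Row 8: attacked by (1,1)→{1,8}; (2,3)→{3,9}; (3,7)→{2,7}; (4,2)→{2,6}; (5,8)→{5,8}; (6,5)→{3,5,7}; (7,9)→{8,9}; (9,6)→{5,6,7}. Safe: 4. Place at column 4.
Columns [1, 3, 7, 2, 8, 5, 9, 4, 6], r−c [0, -1, -4, 2, -3, 1, -2, 4, 3], r+c [2, 5, 10, 6, 13, 11, 16, 12, 15] are all distinct, so no two queens attack.

(1,1) (2,3) (3,7) (4,2) (5,8) (6,5) (7,9) (8,4) (9,6)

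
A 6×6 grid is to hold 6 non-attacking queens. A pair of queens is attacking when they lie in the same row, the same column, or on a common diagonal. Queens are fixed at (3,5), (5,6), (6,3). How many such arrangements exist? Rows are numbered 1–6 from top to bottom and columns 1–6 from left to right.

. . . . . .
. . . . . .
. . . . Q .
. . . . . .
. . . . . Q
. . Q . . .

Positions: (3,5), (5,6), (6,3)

Branch on row 1: col 1 → 0; col 4 → 1.
Sum: 0 + 1 = 1.

1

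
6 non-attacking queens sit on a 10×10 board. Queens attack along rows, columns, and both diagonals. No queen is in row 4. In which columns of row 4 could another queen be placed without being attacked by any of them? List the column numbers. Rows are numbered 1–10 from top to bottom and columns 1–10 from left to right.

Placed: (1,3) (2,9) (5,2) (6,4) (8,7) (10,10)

columns 5, 8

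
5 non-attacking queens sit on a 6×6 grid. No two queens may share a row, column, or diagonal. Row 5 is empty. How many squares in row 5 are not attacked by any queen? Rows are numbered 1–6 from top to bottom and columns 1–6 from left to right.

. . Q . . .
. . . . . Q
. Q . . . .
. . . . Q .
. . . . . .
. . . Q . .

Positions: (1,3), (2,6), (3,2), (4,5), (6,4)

(1,3) attacks row 5 at column 3.
(2,6) attacks row 5 at column 6 and diagonals 3.
(3,2) attacks row 5 at column 2 and diagonals 4.
(4,5) attacks row 5 at column 5 and diagonals 4, 6.
(6,4) attacks row 5 at column 4 and diagonals 3, 5.
Attacked columns: {2, 3, 4, 5, 6}. Safe: {1}.

1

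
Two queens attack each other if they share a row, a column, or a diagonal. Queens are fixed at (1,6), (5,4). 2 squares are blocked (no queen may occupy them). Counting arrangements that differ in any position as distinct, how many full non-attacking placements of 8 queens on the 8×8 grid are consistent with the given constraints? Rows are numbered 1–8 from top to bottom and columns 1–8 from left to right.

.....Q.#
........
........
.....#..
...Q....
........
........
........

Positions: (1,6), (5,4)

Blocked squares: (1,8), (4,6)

Branch on row 2: col 2 → 1; col 3 → 2; col 8 → 0.
Sum: 1 + 2 + 0 = 3.

3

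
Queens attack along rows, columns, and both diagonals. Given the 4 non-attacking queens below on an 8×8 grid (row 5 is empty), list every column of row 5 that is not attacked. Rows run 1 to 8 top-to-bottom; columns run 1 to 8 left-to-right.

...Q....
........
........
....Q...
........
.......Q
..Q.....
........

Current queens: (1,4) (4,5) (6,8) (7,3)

columns 2

(1,4) attacks row 5 at column 4 and diagonals 8.
(4,5) attacks row 5 at column 5 and diagonals 4, 6.
(6,8) attacks row 5 at column 8 and diagonals 7.
(7,3) attacks row 5 at column 3 and diagonals 1, 5.
Attacked columns: {1, 3, 4, 5, 6, 7, 8}. Safe: {2}.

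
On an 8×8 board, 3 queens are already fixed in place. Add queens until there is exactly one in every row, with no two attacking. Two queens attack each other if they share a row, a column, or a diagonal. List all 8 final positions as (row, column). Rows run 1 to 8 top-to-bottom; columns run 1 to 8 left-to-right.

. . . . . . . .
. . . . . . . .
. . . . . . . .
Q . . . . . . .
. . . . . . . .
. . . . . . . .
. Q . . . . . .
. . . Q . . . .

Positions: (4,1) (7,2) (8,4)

(1,7) (2,5) (3,3) (4,1) (5,6) (6,8) (7,2) (8,4)

Row 1: attacked by (4,1)→{1,4}; (7,2)→{2,8}; (8,4)→{4}. Safe: 3, 5, 6, 7. Place at column 7.
Row 2: attacked by (1,7)→{6,7,8}; (4,1)→{1,3}; (7,2)→{2,7}; (8,4)→{4}. Safe: 5. Place at column 5.
Row 3: attacked by (1,7)→{5,7}; (2,5)→{4,5,6}; (4,1)→{1,2}; (7,2)→{2,6}; (8,4)→{4}. Safe: 3, 8. Place at column 3.
Row 5: attacked by (1,7)→{3,7}; (2,5)→{2,5,8}; (3,3)→{1,3,5}; (4,1)→{1,2}; (7,2)→{2,4}; (8,4)→{1,4,7}. Safe: 6. Place at column 6.
Row 6: attacked by (1,7)→{2,7}; (2,5)→{1,5}; (3,3)→{3,6}; (4,1)→{1,3}; (5,6)→{5,6,7}; (7,2)→{1,2,3}; (8,4)→{2,4,6}. Safe: 8. Place at column 8.
Columns [7, 5, 3, 1, 6, 8, 2, 4], r−c [-6, -3, 0, 3, -1, -2, 5, 4], r+c [8, 7, 6, 5, 11, 14, 9, 12] are all distinct, so no two queens attack.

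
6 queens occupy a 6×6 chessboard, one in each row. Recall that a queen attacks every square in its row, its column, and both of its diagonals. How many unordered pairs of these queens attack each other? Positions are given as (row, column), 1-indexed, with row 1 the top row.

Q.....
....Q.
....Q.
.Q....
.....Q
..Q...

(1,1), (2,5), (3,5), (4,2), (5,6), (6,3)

1

Same column: (2,5)–(3,5) (column 5).
Total attacking pairs: 1.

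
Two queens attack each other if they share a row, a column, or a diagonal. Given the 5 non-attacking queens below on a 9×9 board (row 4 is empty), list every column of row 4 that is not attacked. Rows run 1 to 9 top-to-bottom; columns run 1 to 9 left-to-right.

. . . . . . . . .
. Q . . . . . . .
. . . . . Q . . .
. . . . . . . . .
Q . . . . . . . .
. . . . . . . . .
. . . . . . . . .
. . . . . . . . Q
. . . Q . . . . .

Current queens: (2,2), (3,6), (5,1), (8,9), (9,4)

(2,2) attacks row 4 at column 2 and diagonals 4.
(3,6) attacks row 4 at column 6 and diagonals 5, 7.
(5,1) attacks row 4 at column 1 and diagonals 2.
(8,9) attacks row 4 at column 9 and diagonals 5.
(9,4) attacks row 4 at column 4 and diagonals 9.
Attacked columns: {1, 2, 4, 5, 6, 7, 9}. Safe: {3, 8}.

columns 3, 8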